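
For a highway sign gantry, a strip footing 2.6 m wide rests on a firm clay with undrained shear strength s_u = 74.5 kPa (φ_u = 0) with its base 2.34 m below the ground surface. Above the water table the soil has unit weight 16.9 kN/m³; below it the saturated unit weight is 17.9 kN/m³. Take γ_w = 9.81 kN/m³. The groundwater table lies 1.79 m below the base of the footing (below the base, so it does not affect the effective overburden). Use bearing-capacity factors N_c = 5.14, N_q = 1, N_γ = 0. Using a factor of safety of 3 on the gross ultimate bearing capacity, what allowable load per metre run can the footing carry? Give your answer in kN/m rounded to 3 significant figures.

≈ 366 kN/m

q = γ·D_f = 16.9 × 2.34 = 39.546 kPa.
c·N_c = 74.5 × 5.14 = 382.93 kPa
q·N_q = 39.546 × 1 = 39.546 kPa
q_ult = 382.93 + 39.546 = 422.48 kPa.
Gross allowable pressure q_all = 422.48 / 3 = 140.83 kPa.
Allowable wall load = q_all × B = 140.83 × 2.6 = 366.15 kN per metre run.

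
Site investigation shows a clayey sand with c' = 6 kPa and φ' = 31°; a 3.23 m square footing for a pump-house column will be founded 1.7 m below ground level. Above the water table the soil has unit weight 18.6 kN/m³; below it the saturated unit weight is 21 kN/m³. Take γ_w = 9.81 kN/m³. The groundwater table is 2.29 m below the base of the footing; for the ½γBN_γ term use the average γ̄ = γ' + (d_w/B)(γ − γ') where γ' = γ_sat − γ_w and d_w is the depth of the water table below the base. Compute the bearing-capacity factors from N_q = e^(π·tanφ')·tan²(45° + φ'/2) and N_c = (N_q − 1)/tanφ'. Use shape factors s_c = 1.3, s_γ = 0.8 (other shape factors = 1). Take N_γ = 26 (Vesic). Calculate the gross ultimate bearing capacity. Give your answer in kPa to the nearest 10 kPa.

tan31° = 0.6009, so N_q = e^(π×0.6009)·tan²(60.5°) = 6.604 × 3.124 = 20.63.
N_c = (20.63 − 1)/tan31° = 32.67.
q = γ·D_f = 18.6 × 1.7 = 31.62 kPa.
γ' = 11.19 kN/m³; averaging over the depth B below the base, γ̄ = γ' + (d_w/B)(γ − γ') = 16.444 kN/m³.
c·N_c·s_c = 6 × 32.671 × 1.3 = 254.83 kPa
q·N_q = 31.62 × 20.631 = 652.35 kPa
0.5·γ·B·N_γ·s_γ = 0.5 × 16.444 × 3.23 × 26 × 0.8 = 552.37 kPa
q_ult = 254.83 + 652.35 + 552.37 = 1459.6 kPa.

q_ult ≈ 1460 kPa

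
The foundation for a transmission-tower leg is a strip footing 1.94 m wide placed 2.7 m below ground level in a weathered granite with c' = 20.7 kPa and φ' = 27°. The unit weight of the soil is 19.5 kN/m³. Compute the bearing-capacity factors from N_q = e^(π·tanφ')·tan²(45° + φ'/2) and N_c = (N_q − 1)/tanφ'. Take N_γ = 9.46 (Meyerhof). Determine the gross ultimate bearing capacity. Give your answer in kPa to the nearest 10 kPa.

q_ult ≈ 1370 kPa

tan27° = 0.5095, so N_q = e^(π×0.5095)·tan²(58.5°) = 4.957 × 2.663 = 13.2.
N_c = (13.2 − 1)/tan27° = 23.94.
Effective surcharge at the founding depth q = γ·D_f = 19.5 × 2.7 = 52.65 kPa.
q_ult = c·N_c + q·N_q + 0.5·γ·B·N_γ
     = 20.7 × 23.942 + 52.65 × 13.199 + 0.5 × 19.5 × 1.94 × 9.46
     = 495.6 + 694.94 + 178.94 = 1369.5 kPa.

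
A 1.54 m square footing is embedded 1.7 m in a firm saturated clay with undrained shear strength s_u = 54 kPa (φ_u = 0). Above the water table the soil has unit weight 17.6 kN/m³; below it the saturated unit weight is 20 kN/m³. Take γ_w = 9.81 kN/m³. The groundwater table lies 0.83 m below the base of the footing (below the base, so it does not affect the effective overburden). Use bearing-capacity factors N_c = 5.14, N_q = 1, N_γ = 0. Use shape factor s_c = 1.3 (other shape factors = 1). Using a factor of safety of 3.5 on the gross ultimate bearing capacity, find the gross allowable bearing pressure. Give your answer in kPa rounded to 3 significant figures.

q = γ·D_f = 17.6 × 1.7 = 29.92 kPa.
c·N_c·s_c = 54 × 5.14 × 1.3 = 360.83 kPa
q·N_q = 29.92 × 1 = 29.92 kPa
q_ult = 360.83 + 29.92 = 390.75 kPa.
q_all = 390.75 / 3.5 = 111.64 kPa.

q_all ≈ 112 kPa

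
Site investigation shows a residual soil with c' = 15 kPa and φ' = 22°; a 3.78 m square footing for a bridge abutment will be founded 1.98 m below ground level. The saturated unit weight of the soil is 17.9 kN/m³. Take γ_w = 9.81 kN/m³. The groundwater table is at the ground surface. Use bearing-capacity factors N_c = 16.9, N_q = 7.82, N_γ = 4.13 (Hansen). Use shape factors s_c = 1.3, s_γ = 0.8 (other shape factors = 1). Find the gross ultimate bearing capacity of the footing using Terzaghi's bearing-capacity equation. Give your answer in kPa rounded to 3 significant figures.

γ' = 17.9 − 9.81 = 8.09 kN/m³ (submerged throughout). q = 8.09 × 1.98 = 16.018 kPa; the same γ' applies in the ½γBN_γ term.
c·N_c·s_c = 15 × 16.9 × 1.3 = 329.55 kPa
q·N_q = 16.018 × 7.82 = 125.26 kPa
0.5·γ·B·N_γ·s_γ = 0.5 × 8.09 × 3.78 × 4.13 × 0.8 = 50.518 kPa
q_ult = 329.55 + 125.26 + 50.518 = 505.33 kPa.

q_ult ≈ 505 kPa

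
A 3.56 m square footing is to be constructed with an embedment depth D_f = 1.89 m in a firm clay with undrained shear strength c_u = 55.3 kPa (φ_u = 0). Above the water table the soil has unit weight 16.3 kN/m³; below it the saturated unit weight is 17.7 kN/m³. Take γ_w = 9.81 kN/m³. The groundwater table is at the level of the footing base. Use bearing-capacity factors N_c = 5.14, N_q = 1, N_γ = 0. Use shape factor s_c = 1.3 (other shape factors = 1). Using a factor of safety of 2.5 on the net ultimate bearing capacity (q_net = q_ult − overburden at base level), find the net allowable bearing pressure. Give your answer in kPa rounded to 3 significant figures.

Overburden at base level: q = 16.3 × 1.89 = 30.807 kPa.
Cohesion term c·N_c·s_c = 55.3 × 5.14 × 1.3 = 369.51 kPa; surcharge term q·N_q = 30.807 × 1 = 30.807 kPa.
q_ult = 369.51 + 30.807 = 400.32 kPa.
q_net = 400.32 − 30.807 = 369.51 kPa.
q_all(net) = 369.51 / 2.5 = 147.81 kPa.

q_all(net) ≈ 148 kPa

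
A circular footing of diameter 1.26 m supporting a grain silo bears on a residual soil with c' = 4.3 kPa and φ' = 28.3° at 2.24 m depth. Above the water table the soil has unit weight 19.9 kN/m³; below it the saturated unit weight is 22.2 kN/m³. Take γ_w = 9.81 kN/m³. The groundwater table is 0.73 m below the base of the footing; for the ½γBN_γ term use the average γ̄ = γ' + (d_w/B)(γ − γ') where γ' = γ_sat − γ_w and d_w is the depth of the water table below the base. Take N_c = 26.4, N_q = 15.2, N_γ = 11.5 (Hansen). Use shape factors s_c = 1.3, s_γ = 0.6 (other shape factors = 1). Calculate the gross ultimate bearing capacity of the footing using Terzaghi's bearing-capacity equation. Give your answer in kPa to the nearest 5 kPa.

q_ult ≈ 900 kPa

q = γ·D_f = 19.9 × 2.24 = 44.576 kPa.
γ' = 12.39 kN/m³; averaging over the depth B below the base, γ̄ = γ' + (d_w/B)(γ − γ') = 16.741 kN/m³.
c·N_c·s_c = 4.3 × 26.4 × 1.3 = 147.58 kPa
q·N_q = 44.576 × 15.2 = 677.56 kPa
0.5·γ·B·N_γ·s_γ = 0.5 × 16.741 × 1.26 × 11.5 × 0.6 = 72.773 kPa
q_ult = 147.58 + 677.56 + 72.773 = 897.9 kPa.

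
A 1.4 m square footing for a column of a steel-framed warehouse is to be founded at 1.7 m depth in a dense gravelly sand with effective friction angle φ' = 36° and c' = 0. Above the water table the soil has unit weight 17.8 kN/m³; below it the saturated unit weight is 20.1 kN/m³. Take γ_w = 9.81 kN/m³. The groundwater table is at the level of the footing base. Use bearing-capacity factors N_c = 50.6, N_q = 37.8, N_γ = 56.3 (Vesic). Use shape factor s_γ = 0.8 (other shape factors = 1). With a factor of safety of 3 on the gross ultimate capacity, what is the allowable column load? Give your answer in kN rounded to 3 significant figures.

P_all ≈ 959 kN

q = γ·D_f = 17.8 × 1.7 = 30.26 kPa.
For the ½γBN_γ term take γ' = 20.1 − 9.81 = 10.29 kN/m³ (soil below base is submerged).
q·N_q = 30.26 × 37.8 = 1143.8 kPa
0.5·γ·B·N_γ·s_γ = 0.5 × 10.29 × 1.4 × 56.3 × 0.8 = 324.42 kPa
q_ult = 1143.8 + 324.42 = 1468.3 kPa.
Gross allowable pressure q_all = 1468.3 / 3 = 489.42 kPa.
Footing area = 1.96 m², so allowable column load = 489.42 × 1.96 = 959.26 kN.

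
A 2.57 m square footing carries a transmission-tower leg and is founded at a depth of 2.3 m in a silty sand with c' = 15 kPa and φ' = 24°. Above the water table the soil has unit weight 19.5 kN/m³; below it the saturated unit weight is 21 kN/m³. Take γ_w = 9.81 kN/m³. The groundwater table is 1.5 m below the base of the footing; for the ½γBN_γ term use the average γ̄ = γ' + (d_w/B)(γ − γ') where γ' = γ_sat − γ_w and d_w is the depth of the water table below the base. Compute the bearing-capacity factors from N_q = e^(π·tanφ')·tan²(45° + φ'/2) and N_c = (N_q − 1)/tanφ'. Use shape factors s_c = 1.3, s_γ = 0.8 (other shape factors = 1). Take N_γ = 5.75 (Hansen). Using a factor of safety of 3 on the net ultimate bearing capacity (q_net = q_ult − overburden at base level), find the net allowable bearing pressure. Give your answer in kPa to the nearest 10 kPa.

q_all(net) ≈ 290 kPa

N_q = e^(π·tan24°)·tan²(57°) = 9.6; N_c = (N_q − 1)/tanφ' = 19.32.
Effective surcharge at the founding depth q = γ·D_f = 19.5 × 2.3 = 44.85 kPa.
With d_w = 1.5 m < B, γ̄ = 11.19 + (1.5/2.57) × (19.5 − 11.19) = 16.04 kN/m³.
q_ult = c·N_c·s_c + q·N_q + 0.5·γ·B·N_γ·s_γ
     = 15 × 19.324 × 1.3 + 44.85 × 9.6034 + 0.5 × 16.04 × 2.57 × 5.75 × 0.8
     = 376.81 + 430.71 + 94.814 = 902.33 kPa.
q_net = 902.33 − 44.85 = 857.48 kPa.
q_all(net) = 857.48 / 3 = 285.83 kPa.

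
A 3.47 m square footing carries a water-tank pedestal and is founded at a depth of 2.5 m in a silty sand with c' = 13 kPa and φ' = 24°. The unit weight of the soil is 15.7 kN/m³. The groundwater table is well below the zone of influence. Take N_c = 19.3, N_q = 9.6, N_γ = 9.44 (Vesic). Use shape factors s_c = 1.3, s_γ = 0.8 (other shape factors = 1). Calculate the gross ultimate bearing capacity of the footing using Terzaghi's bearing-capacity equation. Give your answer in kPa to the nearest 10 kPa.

q_ult ≈ 910 kPa

q = γ·D_f = 15.7 × 2.5 = 39.25 kPa.
c·N_c·s_c = 13 × 19.3 × 1.3 = 326.17 kPa
q·N_q = 39.25 × 9.6 = 376.8 kPa
0.5·γ·B·N_γ·s_γ = 0.5 × 15.7 × 3.47 × 9.44 × 0.8 = 205.71 kPa
q_ult = 326.17 + 376.8 + 205.71 = 908.68 kPa.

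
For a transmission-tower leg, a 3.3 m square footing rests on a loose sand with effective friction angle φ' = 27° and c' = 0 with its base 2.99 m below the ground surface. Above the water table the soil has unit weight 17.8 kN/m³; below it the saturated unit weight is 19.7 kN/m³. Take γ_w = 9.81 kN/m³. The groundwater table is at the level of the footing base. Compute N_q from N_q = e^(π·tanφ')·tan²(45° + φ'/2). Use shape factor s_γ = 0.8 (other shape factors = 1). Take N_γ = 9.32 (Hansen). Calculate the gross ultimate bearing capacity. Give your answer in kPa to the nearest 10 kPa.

tan27° = 0.5095, so N_q = e^(π×0.5095)·tan²(58.5°) = 4.957 × 2.663 = 13.2.
q = γ·D_f = 17.8 × 2.99 = 53.222 kPa.
For the ½γBN_γ term take γ' = 19.7 − 9.81 = 9.89 kN/m³ (soil below base is submerged).
q·N_q = 53.222 × 13.199 = 702.48 kPa
0.5·γ·B·N_γ·s_γ = 0.5 × 9.89 × 3.3 × 9.32 × 0.8 = 121.67 kPa
q_ult = 702.48 + 121.67 = 824.16 kPa.

q_ult ≈ 820 kPa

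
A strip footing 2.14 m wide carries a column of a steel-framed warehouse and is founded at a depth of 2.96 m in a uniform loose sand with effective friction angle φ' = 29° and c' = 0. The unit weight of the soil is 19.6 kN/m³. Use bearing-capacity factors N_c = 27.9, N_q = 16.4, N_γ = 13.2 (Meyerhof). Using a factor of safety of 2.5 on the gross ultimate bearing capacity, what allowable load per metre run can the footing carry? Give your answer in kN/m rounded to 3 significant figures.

Effective surcharge at the founding depth q = γ·D_f = 19.6 × 2.96 = 58.016 kPa.
q_ult = q·N_q + 0.5·γ·B·N_γ
     = 58.016 × 16.4 + 0.5 × 19.6 × 2.14 × 13.2
     = 951.46 + 276.83 = 1228.3 kPa.
Gross allowable pressure q_all = 1228.3 / 2.5 = 491.32 kPa.
Allowable wall load = q_all × B = 491.32 × 2.14 = 1051.4 kN per metre run.

≈ 1050 kN/m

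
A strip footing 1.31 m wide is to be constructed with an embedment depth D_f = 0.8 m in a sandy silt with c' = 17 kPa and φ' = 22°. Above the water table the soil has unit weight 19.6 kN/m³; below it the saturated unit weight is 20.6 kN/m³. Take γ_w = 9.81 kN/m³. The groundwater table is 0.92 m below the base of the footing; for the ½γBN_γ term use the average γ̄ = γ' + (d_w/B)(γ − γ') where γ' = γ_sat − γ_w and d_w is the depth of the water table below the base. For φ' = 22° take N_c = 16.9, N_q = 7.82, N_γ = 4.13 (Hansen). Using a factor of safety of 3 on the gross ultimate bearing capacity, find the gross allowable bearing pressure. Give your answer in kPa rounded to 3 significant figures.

q_all ≈ 152 kPa

Overburden at base level: q = 19.6 × 0.8 = 15.68 kPa.
The water table is 0.92 m below the base (< B = 1.31 m), so the ½γBN_γ term uses γ̄ = γ' + (d_w/B)(γ − γ') = 10.79 + (0.92/1.31)(19.6 − 10.79) = 16.977 kN/m³.
Cohesion term c·N_c = 17 × 16.9 = 287.3 kPa; surcharge term q·N_q = 15.68 × 7.82 = 122.62 kPa; self-weight term 0.5·γ·B·N_γ = 0.5 × 16.977 × 1.31 × 4.13 = 45.926 kPa.
q_ult = 287.3 + 122.62 + 45.926 = 455.84 kPa.
q_all = 455.84 / 3 = 151.95 kPa.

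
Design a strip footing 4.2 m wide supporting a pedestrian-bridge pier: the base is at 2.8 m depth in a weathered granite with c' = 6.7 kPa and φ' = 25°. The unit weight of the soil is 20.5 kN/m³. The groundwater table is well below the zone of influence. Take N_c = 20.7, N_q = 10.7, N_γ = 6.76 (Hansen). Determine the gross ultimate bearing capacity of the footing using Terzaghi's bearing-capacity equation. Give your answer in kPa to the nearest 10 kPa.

q_ult ≈ 1040 kPa

q = γ·D_f = 20.5 × 2.8 = 57.4 kPa.
c·N_c = 6.7 × 20.7 = 138.69 kPa
q·N_q = 57.4 × 10.7 = 614.18 kPa
0.5·γ·B·N_γ = 0.5 × 20.5 × 4.2 × 6.76 = 291.02 kPa
q_ult = 138.69 + 614.18 + 291.02 = 1043.9 kPa.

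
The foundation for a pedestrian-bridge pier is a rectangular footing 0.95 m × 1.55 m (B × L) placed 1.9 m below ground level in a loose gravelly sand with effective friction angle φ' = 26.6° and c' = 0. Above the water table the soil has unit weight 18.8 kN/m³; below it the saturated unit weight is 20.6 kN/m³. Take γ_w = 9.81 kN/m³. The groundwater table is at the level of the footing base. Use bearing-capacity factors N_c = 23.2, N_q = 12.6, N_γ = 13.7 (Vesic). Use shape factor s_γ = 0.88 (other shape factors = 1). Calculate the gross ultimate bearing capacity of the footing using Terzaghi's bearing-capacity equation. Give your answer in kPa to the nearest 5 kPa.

q_ult ≈ 510 kPa

q = γ·D_f = 18.8 × 1.9 = 35.72 kPa.
For the ½γBN_γ term take γ' = 20.6 − 9.81 = 10.79 kN/m³ (soil below base is submerged).
q·N_q = 35.72 × 12.6 = 450.07 kPa
0.5·γ·B·N_γ·s_γ = 0.5 × 10.79 × 0.95 × 13.7 × 0.88 = 61.79 kPa
q_ult = 450.07 + 61.79 = 511.86 kPa.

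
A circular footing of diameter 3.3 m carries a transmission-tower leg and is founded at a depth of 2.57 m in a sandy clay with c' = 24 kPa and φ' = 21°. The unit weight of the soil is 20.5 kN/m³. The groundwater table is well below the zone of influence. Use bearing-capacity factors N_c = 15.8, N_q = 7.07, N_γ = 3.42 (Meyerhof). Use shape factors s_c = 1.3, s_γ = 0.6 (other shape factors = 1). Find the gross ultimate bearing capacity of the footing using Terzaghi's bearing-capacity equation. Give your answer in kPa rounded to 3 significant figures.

Effective surcharge at the founding depth q = γ·D_f = 20.5 × 2.57 = 52.685 kPa.
q_ult = c·N_c·s_c + q·N_q + 0.5·γ·B·N_γ·s_γ
     = 24 × 15.8 × 1.3 + 52.685 × 7.07 + 0.5 × 20.5 × 3.3 × 3.42 × 0.6
     = 492.96 + 372.48 + 69.409 = 934.85 kPa.

q_ult ≈ 935 kPa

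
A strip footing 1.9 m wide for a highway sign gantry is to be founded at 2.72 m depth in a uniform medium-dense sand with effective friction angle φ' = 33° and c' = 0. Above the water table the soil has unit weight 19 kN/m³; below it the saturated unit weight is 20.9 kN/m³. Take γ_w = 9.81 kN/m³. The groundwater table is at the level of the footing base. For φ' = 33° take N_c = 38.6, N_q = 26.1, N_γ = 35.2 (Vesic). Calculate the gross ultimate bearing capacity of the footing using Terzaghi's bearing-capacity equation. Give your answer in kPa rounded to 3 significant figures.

q_ult ≈ 1720 kPa

Effective surcharge at the founding depth q = γ·D_f = 19 × 2.72 = 51.68 kPa.
The water table coincides with the base, so in the self-weight term γ → γ' = 11.09 kN/m³.
q_ult = q·N_q + 0.5·γ·B·N_γ
     = 51.68 × 26.1 + 0.5 × 11.09 × 1.9 × 35.2
     = 1348.8 + 370.85 = 1719.7 kPa.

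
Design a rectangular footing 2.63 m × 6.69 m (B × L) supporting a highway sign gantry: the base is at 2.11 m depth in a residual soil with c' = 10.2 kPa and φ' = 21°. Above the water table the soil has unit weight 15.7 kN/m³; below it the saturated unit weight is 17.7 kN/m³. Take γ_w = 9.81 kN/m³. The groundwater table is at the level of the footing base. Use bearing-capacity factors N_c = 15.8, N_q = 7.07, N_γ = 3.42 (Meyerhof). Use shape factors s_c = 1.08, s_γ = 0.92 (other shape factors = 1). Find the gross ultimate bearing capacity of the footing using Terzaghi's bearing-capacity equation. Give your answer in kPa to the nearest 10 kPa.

q = γ·D_f = 15.7 × 2.11 = 33.127 kPa.
For the ½γBN_γ term take γ' = 17.7 − 9.81 = 7.89 kN/m³ (soil below base is submerged).
c·N_c·s_c = 10.2 × 15.8 × 1.08 = 174.05 kPa
q·N_q = 33.127 × 7.07 = 234.21 kPa
0.5·γ·B·N_γ·s_γ = 0.5 × 7.89 × 2.63 × 3.42 × 0.92 = 32.645 kPa
q_ult = 174.05 + 234.21 + 32.645 = 440.91 kPa.

q_ult ≈ 440 kPa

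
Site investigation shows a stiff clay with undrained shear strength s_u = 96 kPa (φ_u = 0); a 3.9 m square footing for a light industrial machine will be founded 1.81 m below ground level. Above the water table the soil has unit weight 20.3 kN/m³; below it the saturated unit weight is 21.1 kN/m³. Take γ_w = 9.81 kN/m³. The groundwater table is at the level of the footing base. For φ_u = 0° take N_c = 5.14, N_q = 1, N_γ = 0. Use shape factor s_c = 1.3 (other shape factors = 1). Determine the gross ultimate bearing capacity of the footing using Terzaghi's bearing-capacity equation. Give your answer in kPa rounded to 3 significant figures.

q_ult ≈ 678 kPa

Effective surcharge at the founding depth q = γ·D_f = 20.3 × 1.81 = 36.743 kPa.
q_ult = c·N_c·s_c + q·N_q
     = 96 × 5.14 × 1.3 + 36.743 × 1
     = 641.47 + 36.743 = 678.22 kPa.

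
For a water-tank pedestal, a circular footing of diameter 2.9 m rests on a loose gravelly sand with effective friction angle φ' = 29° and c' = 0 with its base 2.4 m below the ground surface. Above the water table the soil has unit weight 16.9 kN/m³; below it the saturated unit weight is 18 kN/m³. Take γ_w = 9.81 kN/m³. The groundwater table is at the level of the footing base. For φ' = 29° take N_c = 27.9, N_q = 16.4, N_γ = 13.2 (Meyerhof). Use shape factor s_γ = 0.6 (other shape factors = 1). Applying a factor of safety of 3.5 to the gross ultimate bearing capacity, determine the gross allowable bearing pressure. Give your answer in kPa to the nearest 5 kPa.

Overburden at base level: q = 16.9 × 2.4 = 40.56 kPa.
Below the base the soil is submerged, so the ½γBN_γ term uses γ' = 18 − 9.81 = 8.19 kN/m³.
Surcharge term q·N_q = 40.56 × 16.4 = 665.18 kPa; self-weight term 0.5·γ·B·N_γ·s_γ = 0.5 × 8.19 × 2.9 × 13.2 × 0.6 = 94.054 kPa.
q_ult = 665.18 + 94.054 = 759.24 kPa.
q_all = q_ult / FS = 759.24 / 3.5 = 216.93 kPa.

q_all ≈ 215 kPa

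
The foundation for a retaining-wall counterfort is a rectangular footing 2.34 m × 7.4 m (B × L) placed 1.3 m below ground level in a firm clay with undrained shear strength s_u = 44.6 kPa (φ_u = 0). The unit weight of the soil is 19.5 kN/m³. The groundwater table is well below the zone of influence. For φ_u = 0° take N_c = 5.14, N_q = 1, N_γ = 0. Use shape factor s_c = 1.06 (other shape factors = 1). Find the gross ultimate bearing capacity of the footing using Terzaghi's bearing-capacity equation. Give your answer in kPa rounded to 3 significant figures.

q_ult ≈ 268 kPa

q = γ·D_f = 19.5 × 1.3 = 25.35 kPa.
c·N_c·s_c = 44.6 × 5.14 × 1.06 = 243 kPa
q·N_q = 25.35 × 1 = 25.35 kPa
q_ult = 243 + 25.35 = 268.35 kPa.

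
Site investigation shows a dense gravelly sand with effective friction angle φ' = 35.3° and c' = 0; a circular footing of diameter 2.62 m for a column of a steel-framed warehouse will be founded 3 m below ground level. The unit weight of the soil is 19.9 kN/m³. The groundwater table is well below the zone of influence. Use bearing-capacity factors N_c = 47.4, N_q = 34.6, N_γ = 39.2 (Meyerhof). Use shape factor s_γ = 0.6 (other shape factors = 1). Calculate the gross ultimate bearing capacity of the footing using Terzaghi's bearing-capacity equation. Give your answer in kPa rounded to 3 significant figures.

q_ult ≈ 2680 kPa

Overburden at base level: q = 19.9 × 3 = 59.7 kPa.
Surcharge term q·N_q = 59.7 × 34.6 = 2065.6 kPa; self-weight term 0.5·γ·B·N_γ·s_γ = 0.5 × 19.9 × 2.62 × 39.2 × 0.6 = 613.14 kPa.
q_ult = 2065.6 + 613.14 = 2678.8 kPa.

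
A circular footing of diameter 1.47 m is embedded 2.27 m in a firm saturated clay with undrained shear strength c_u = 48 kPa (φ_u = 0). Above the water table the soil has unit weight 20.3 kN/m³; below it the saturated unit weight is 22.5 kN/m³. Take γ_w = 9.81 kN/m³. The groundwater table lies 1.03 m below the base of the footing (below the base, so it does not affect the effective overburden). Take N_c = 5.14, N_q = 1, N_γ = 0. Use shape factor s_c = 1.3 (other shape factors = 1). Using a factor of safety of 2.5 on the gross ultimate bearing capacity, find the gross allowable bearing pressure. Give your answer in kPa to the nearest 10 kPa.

Effective surcharge at the founding depth q = γ·D_f = 20.3 × 2.27 = 46.081 kPa.
q_ult = c·N_c·s_c + q·N_q
     = 48 × 5.14 × 1.3 + 46.081 × 1
     = 320.74 + 46.081 = 366.82 kPa.
q_all = 366.82 / 2.5 = 146.73 kPa.

q_all ≈ 150 kPa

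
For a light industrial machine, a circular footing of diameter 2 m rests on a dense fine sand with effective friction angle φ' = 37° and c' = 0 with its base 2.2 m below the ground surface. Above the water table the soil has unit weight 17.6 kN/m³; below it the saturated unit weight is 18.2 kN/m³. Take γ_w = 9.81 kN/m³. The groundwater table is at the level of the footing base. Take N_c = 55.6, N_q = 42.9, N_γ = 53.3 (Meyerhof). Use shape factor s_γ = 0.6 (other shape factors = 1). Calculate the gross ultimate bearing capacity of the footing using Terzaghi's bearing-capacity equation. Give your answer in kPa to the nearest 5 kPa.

q_ult ≈ 1930 kPa

q = γ·D_f = 17.6 × 2.2 = 38.72 kPa.
For the ½γBN_γ term take γ' = 18.2 − 9.81 = 8.39 kN/m³ (soil below base is submerged).
q·N_q = 38.72 × 42.9 = 1661.1 kPa
0.5·γ·B·N_γ·s_γ = 0.5 × 8.39 × 2 × 53.3 × 0.6 = 268.31 kPa
q_ult = 1661.1 + 268.31 = 1929.4 kPa.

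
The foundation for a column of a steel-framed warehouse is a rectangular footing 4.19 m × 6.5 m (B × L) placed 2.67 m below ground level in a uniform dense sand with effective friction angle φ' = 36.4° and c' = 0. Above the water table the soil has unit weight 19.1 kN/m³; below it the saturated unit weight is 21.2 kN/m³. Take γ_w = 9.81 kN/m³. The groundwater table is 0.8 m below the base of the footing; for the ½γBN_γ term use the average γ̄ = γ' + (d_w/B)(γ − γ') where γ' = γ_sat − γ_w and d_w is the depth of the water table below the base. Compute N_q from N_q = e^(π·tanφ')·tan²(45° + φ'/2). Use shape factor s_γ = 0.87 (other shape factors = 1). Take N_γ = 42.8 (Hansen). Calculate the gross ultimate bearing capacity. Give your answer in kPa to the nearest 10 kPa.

q_ult ≈ 3030 kPa

tan36.4° = 0.7373, so N_q = e^(π×0.7373)·tan²(63.2°) = 10.137 × 3.919 = 39.73.
Overburden at base level: q = 19.1 × 2.67 = 50.997 kPa.
The water table is 0.8 m below the base (< B = 4.19 m), so the ½γBN_γ term uses γ̄ = γ' + (d_w/B)(γ − γ') = 11.39 + (0.8/4.19)(19.1 − 11.39) = 12.862 kN/m³.
Surcharge term q·N_q = 50.997 × 39.727 = 2026 kPa; self-weight term 0.5·γ·B·N_γ·s_γ = 0.5 × 12.862 × 4.19 × 42.8 × 0.87 = 1003.4 kPa.
q_ult = 2026 + 1003.4 = 3029.3 kPa.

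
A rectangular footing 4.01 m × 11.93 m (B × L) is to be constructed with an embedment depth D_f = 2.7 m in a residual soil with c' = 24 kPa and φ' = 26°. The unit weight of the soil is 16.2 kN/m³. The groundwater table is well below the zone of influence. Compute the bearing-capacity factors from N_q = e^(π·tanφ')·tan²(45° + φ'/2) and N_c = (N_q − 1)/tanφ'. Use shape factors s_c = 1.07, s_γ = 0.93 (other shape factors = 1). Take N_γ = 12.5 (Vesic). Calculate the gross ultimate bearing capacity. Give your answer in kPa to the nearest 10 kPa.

tan26° = 0.4877, so N_q = e^(π×0.4877)·tan²(58°) = 4.629 × 2.561 = 11.85.
N_c = (11.85 − 1)/tan26° = 22.25.
q = γ·D_f = 16.2 × 2.7 = 43.74 kPa.
c·N_c·s_c = 24 × 22.254 × 1.07 = 571.49 kPa
q·N_q = 43.74 × 11.854 = 518.5 kPa
0.5·γ·B·N_γ·s_γ = 0.5 × 16.2 × 4.01 × 12.5 × 0.93 = 377.59 kPa
q_ult = 571.49 + 518.5 + 377.59 = 1467.6 kPa.

q_ult ≈ 1470 kPa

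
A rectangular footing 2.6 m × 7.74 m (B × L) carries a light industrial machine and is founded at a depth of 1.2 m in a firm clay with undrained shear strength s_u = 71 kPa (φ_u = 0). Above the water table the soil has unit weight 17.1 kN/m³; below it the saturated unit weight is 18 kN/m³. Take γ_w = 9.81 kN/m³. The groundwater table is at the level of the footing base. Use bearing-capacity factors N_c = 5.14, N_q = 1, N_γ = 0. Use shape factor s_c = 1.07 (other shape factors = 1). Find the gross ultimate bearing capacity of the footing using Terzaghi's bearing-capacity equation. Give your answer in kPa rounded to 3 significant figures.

q = γ·D_f = 17.1 × 1.2 = 20.52 kPa.
c·N_c·s_c = 71 × 5.14 × 1.07 = 390.49 kPa
q·N_q = 20.52 × 1 = 20.52 kPa
q_ult = 390.49 + 20.52 = 411.01 kPa.

q_ult ≈ 411 kPa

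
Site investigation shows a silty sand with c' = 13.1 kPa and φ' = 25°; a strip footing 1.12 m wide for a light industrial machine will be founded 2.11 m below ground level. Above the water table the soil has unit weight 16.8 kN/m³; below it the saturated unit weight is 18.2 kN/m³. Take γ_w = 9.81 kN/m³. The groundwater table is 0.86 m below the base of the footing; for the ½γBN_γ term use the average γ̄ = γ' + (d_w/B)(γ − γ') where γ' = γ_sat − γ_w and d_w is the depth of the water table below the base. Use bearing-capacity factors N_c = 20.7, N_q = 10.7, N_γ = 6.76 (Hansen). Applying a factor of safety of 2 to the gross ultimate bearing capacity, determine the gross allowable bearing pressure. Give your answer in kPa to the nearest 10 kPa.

q_all ≈ 350 kPa

Effective surcharge at the founding depth q = γ·D_f = 16.8 × 2.11 = 35.448 kPa.
With d_w = 0.86 m < B, γ̄ = 8.39 + (0.86/1.12) × (16.8 − 8.39) = 14.848 kN/m³.
q_ult = c·N_c + q·N_q + 0.5·γ·B·N_γ
     = 13.1 × 20.7 + 35.448 × 10.7 + 0.5 × 14.848 × 1.12 × 6.76
     = 271.17 + 379.29 + 56.207 = 706.67 kPa.
q_all = q_ult / FS = 706.67 / 2 = 353.34 kPa.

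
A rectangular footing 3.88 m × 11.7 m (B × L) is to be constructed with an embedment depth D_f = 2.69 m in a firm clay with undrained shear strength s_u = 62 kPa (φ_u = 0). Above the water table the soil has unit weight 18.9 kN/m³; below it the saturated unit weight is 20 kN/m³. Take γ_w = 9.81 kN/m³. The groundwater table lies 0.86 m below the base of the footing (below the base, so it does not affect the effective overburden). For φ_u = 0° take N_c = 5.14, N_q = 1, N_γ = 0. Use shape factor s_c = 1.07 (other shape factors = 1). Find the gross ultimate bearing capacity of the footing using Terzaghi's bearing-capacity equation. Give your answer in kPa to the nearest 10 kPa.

q_ult ≈ 390 kPa

Effective surcharge at the founding depth q = γ·D_f = 18.9 × 2.69 = 50.841 kPa.
q_ult = c·N_c·s_c + q·N_q
     = 62 × 5.14 × 1.07 + 50.841 × 1
     = 340.99 + 50.841 = 391.83 kPa.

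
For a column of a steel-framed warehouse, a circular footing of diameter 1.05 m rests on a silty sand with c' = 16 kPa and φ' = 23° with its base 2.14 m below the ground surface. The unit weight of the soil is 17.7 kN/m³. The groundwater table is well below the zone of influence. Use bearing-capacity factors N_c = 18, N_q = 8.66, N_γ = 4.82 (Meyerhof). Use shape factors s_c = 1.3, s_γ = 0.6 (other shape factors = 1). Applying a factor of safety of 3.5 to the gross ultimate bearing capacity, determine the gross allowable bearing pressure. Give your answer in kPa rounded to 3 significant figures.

Overburden at base level: q = 17.7 × 2.14 = 37.878 kPa.
Cohesion term c·N_c·s_c = 16 × 18 × 1.3 = 374.4 kPa; surcharge term q·N_q = 37.878 × 8.66 = 328.02 kPa; self-weight term 0.5·γ·B·N_γ·s_γ = 0.5 × 17.7 × 1.05 × 4.82 × 0.6 = 26.874 kPa.
q_ult = 374.4 + 328.02 + 26.874 = 729.3 kPa.
q_all = q_ult / FS = 729.3 / 3.5 = 208.37 kPa.

q_all ≈ 208 kPa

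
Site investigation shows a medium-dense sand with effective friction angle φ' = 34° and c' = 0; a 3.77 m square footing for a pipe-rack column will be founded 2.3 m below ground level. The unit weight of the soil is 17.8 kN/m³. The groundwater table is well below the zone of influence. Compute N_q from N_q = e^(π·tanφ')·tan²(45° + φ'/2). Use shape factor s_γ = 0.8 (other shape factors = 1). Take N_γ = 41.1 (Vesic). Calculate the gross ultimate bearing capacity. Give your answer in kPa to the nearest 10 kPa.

tan34° = 0.6745, so N_q = e^(π×0.6745)·tan²(62°) = 8.323 × 3.537 = 29.44.
Overburden at base level: q = 17.8 × 2.3 = 40.94 kPa.
Surcharge term q·N_q = 40.94 × 29.44 = 1205.3 kPa; self-weight term 0.5·γ·B·N_γ·s_γ = 0.5 × 17.8 × 3.77 × 41.1 × 0.8 = 1103.2 kPa.
q_ult = 1205.3 + 1103.2 = 2308.5 kPa.

q_ult ≈ 2310 kPa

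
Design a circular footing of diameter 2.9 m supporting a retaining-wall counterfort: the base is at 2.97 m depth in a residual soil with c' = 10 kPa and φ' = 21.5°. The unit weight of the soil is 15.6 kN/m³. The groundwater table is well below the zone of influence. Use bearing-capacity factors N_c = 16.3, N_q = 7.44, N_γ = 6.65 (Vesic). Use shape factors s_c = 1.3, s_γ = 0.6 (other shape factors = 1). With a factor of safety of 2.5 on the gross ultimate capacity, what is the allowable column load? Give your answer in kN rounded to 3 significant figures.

P_all ≈ 1710 kN

Effective surcharge at the founding depth q = γ·D_f = 15.6 × 2.97 = 46.332 kPa.
q_ult = c·N_c·s_c + q·N_q + 0.5·γ·B·N_γ·s_γ
     = 10 × 16.3 × 1.3 + 46.332 × 7.44 + 0.5 × 15.6 × 2.9 × 6.65 × 0.6
     = 211.9 + 344.71 + 90.254 = 646.86 kPa.
Gross allowable pressure q_all = 646.86 / 2.5 = 258.75 kPa.
Footing area = 6.6052 m², so allowable column load = 258.75 × 6.6052 = 1709.1 kN.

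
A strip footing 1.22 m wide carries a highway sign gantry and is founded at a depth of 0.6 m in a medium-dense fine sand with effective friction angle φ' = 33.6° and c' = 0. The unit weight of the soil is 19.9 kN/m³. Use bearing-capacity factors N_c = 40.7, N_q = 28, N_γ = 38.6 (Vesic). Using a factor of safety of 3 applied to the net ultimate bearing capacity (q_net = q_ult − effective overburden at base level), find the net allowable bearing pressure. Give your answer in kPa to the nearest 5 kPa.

q_all(net) ≈ 265 kPa

Effective surcharge at the founding depth q = γ·D_f = 19.9 × 0.6 = 11.94 kPa.
q_ult = q·N_q + 0.5·γ·B·N_γ
     = 11.94 × 28 + 0.5 × 19.9 × 1.22 × 38.6
     = 334.32 + 468.57 = 802.89 kPa.
Net ultimate: q_net = 802.89 − 11.94 = 790.95 kPa.
q_all(net) = 790.95 / 3 = 263.65 kPa.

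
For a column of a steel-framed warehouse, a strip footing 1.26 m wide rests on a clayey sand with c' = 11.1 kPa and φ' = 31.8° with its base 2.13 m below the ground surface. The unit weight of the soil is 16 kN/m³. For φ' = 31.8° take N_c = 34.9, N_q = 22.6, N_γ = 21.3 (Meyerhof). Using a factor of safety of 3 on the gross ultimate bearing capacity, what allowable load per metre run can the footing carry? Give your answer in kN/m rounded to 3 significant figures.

≈ 576 kN/m

q = γ·D_f = 16 × 2.13 = 34.08 kPa.
c·N_c = 11.1 × 34.9 = 387.39 kPa
q·N_q = 34.08 × 22.6 = 770.21 kPa
0.5·γ·B·N_γ = 0.5 × 16 × 1.26 × 21.3 = 214.7 kPa
q_ult = 387.39 + 770.21 + 214.7 = 1372.3 kPa.
Gross allowable pressure q_all = 1372.3 / 3 = 457.43 kPa.
Allowable wall load = q_all × B = 457.43 × 1.26 = 576.37 kN per metre run.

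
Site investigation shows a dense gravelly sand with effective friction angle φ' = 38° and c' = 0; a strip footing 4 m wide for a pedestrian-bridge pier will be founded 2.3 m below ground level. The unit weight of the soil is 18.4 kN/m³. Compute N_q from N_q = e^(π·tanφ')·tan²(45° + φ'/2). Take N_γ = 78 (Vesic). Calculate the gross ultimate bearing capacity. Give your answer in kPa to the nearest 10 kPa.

tan38° = 0.7813, so N_q = e^(π×0.7813)·tan²(64°) = 11.64 × 4.204 = 48.93.
q = γ·D_f = 18.4 × 2.3 = 42.32 kPa.
q·N_q = 42.32 × 48.933 = 2070.9 kPa
0.5·γ·B·N_γ = 0.5 × 18.4 × 4 × 78 = 2870.4 kPa
q_ult = 2070.9 + 2870.4 = 4941.3 kPa.

q_ult ≈ 4940 kPa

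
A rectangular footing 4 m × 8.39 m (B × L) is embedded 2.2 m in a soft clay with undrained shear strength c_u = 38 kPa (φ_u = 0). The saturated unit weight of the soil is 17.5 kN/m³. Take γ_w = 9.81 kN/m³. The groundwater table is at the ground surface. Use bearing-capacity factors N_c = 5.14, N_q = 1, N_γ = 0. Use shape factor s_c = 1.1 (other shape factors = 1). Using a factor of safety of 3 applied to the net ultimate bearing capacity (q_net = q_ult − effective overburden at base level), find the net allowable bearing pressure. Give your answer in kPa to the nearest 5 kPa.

Water table at ground surface, so effective unit weight γ' = 17.5 − 9.81 = 7.69 kN/m³ is used throughout; overburden q = 7.69 × 2.2 = 16.918 kPa.
Cohesion term c·N_c·s_c = 38 × 5.14 × 1.1 = 214.85 kPa; surcharge term q·N_q = 16.918 × 1 = 16.918 kPa.
q_ult = 214.85 + 16.918 = 231.77 kPa.
Net ultimate: q_net = 231.77 − 16.918 = 214.85 kPa.
q_all(net) = 214.85 / 3 = 71.617 kPa.

q_all(net) ≈ 70 kPa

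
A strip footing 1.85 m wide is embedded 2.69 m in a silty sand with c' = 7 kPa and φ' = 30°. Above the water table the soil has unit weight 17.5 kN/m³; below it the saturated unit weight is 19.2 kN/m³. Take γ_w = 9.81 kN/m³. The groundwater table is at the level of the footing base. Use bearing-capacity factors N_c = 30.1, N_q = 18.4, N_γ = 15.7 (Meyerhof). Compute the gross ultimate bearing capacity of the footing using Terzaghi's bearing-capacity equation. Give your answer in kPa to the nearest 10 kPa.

q_ult ≈ 1210 kPa

Effective surcharge at the founding depth q = γ·D_f = 17.5 × 2.69 = 47.075 kPa.
The water table coincides with the base, so in the self-weight term γ → γ' = 9.39 kN/m³.
q_ult = c·N_c + q·N_q + 0.5·γ·B·N_γ
     = 7 × 30.1 + 47.075 × 18.4 + 0.5 × 9.39 × 1.85 × 15.7
     = 210.7 + 866.18 + 136.37 = 1213.2 kPa.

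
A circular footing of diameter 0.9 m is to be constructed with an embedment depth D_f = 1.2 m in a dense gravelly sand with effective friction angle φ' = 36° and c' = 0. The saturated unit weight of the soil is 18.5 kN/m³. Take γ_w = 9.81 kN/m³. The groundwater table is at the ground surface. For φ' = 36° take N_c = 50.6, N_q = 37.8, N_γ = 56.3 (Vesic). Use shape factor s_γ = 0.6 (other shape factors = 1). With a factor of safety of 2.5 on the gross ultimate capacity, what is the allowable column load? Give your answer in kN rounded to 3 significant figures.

P_all ≈ 134 kN

With the water table at the surface the whole profile is submerged: γ' = 18.5 − 9.81 = 8.69 kN/m³, so q = γ'·D_f = 10.428 kPa; the same γ' applies in the ½γBN_γ term.
q_ult = q·N_q + 0.5·γ·B·N_γ·s_γ
     = 10.428 × 37.8 + 0.5 × 8.69 × 0.9 × 56.3 × 0.6
     = 394.18 + 132.1 = 526.28 kPa.
Gross allowable pressure q_all = 526.28 / 2.5 = 210.51 kPa.
Footing area = 0.6362 m², so allowable column load = 210.51 × 0.6362 = 133.93 kN.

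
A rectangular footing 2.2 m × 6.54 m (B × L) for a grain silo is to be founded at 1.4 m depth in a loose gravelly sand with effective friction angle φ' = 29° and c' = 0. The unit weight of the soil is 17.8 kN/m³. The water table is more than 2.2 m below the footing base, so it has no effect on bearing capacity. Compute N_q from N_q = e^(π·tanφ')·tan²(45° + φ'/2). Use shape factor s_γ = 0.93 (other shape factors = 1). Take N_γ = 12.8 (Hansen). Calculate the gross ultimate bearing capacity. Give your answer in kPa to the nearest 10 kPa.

q_ult ≈ 640 kPa

tan29° = 0.5543, so N_q = e^(π×0.5543)·tan²(59.5°) = 5.705 × 2.882 = 16.44.
Effective surcharge at the founding depth q = γ·D_f = 17.8 × 1.4 = 24.92 kPa.
q_ult = q·N_q + 0.5·γ·B·N_γ·s_γ
     = 24.92 × 16.443 + 0.5 × 17.8 × 2.2 × 12.8 × 0.93
     = 409.77 + 233.08 = 642.85 kPa.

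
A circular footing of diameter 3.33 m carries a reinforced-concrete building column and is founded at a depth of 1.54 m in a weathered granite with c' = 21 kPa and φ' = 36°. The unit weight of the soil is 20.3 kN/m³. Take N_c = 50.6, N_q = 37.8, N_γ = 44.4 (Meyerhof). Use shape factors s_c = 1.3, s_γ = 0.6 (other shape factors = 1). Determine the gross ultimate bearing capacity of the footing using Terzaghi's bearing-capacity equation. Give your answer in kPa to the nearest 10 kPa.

q = γ·D_f = 20.3 × 1.54 = 31.262 kPa.
c·N_c·s_c = 21 × 50.6 × 1.3 = 1381.4 kPa
q·N_q = 31.262 × 37.8 = 1181.7 kPa
0.5·γ·B·N_γ·s_γ = 0.5 × 20.3 × 3.33 × 44.4 × 0.6 = 900.42 kPa
q_ult = 1381.4 + 1181.7 + 900.42 = 3463.5 kPa.

q_ult ≈ 3460 kPa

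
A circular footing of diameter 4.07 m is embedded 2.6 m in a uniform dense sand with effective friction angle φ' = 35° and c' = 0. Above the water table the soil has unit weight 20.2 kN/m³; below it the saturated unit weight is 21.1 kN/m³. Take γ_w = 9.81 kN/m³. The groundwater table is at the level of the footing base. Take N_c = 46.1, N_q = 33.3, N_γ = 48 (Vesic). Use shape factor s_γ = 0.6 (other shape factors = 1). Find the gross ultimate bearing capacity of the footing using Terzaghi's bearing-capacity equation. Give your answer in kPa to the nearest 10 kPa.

q_ult ≈ 2410 kPa

Effective surcharge at the founding depth q = γ·D_f = 20.2 × 2.6 = 52.52 kPa.
The water table coincides with the base, so in the self-weight term γ → γ' = 11.29 kN/m³.
q_ult = q·N_q + 0.5·γ·B·N_γ·s_γ
     = 52.52 × 33.3 + 0.5 × 11.29 × 4.07 × 48 × 0.6
     = 1748.9 + 661.68 = 2410.6 kPa.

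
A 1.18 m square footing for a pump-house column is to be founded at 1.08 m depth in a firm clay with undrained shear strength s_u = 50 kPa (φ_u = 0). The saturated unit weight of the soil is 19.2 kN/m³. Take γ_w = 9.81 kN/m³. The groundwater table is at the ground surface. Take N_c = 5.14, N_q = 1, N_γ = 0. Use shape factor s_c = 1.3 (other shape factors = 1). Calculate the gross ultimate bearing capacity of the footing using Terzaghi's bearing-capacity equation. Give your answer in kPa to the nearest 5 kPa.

γ' = 19.2 − 9.81 = 9.39 kN/m³ (submerged throughout). q = 9.39 × 1.08 = 10.141 kPa.
c·N_c·s_c = 50 × 5.14 × 1.3 = 334.1 kPa
q·N_q = 10.141 × 1 = 10.141 kPa
q_ult = 334.1 + 10.141 = 344.24 kPa.

q_ult ≈ 345 kPa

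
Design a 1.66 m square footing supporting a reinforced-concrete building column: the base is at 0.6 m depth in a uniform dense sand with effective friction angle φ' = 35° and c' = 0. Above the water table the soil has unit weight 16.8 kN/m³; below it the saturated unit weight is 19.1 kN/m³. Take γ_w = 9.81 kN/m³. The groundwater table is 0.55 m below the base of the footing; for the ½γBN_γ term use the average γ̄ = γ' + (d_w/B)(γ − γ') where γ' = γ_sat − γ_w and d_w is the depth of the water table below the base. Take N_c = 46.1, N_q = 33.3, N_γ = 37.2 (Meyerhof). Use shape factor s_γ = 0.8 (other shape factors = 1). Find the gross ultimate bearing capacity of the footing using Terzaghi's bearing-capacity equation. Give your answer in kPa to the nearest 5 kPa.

q_ult ≈ 625 kPa

q = γ·D_f = 16.8 × 0.6 = 10.08 kPa.
γ' = 9.29 kN/m³; averaging over the depth B below the base, γ̄ = γ' + (d_w/B)(γ − γ') = 11.778 kN/m³.
q·N_q = 10.08 × 33.3 = 335.66 kPa
0.5·γ·B·N_γ·s_γ = 0.5 × 11.778 × 1.66 × 37.2 × 0.8 = 290.93 kPa
q_ult = 335.66 + 290.93 = 626.6 kPa.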